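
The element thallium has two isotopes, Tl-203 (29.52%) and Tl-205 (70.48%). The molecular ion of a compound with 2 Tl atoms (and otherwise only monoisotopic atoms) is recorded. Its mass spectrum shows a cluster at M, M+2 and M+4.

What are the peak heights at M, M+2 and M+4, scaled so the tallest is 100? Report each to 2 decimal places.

The 2 Tl atoms are independent, so intensities follow the terms of (0.2952 + 0.7048)^2.
P(M) = 0.2952^2 = 0.087143
P(M+2) = 2 × 0.2952^1 × 0.7048^1 = 0.416114
P(M+4) = 0.7048^2 = 0.496743
The M+4 peak is largest (0.496743); scaling to 100 gives 17.54 : 83.77 : 100.00.

17.54 : 83.77 : 100.00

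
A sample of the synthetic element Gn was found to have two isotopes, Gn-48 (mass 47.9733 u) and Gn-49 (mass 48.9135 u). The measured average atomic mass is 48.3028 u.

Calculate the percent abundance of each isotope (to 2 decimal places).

Writing the weighted mean with unknown fraction x of Gn-48:
47.9733·x + 48.9135·(1 − x) = 48.3028
(47.9733 − 48.9135)·x = 48.3028 − 48.9135
x = -0.6107 / -0.9402 = 0.64954 → 64.95% Gn-48, 35.05% Gn-49.

Gn-48: 64.95%, Gn-49: 35.05%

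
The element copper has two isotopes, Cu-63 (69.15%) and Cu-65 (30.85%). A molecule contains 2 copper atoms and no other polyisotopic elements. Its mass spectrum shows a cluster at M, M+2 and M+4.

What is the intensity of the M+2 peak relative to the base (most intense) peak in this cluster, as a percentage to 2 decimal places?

89.23%

Binomial terms of (0.6915 + 0.3085)^2: M 0.4782, M+2 0.4267, M+4 0.0952 → M is the base peak.
P(M) = C(2,0) × 0.6915^2 × 0.3085^0 = 1 × 0.47817225 × 1.0000 = 0.478172 (base)
P(M+2) = C(2,1) × 0.6915^1 × 0.3085^1 = 2 × 0.6915 × 0.3085 = 0.426656
Relative intensity = 0.426656 / 0.478172 × 100 = 89.23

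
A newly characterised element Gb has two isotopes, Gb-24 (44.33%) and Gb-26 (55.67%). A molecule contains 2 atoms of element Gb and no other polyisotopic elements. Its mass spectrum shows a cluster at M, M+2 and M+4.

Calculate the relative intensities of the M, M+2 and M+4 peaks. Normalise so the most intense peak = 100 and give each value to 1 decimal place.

39.8 : 100.0 : 62.8

Each Gb atom is independently Gb-24 (p = 0.4433) or Gb-26 (q = 0.5567); the cluster is the binomial expansion (p + q)^2.
P(M) = 0.4433^2 = 0.196515
P(M+2) = 2 × 0.4433^1 × 0.5567^1 = 0.493570
P(M+4) = 0.5567^2 = 0.309915
The M+2 peak is largest (0.493570); scaling to 100 gives 39.8 : 100.0 : 62.8.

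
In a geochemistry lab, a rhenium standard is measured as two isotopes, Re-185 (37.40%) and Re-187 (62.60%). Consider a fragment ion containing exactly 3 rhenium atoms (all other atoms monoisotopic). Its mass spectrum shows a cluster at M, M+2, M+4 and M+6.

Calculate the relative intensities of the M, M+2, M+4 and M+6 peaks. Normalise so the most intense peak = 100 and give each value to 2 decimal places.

11.90 : 59.74 : 100.00 : 55.79

The 3 Re atoms are independent, so intensities follow the terms of (0.3740 + 0.6260)^3.
P(M) = 0.3740^3 = 0.052314
P(M+2) = 3 × 0.3740^2 × 0.6260^1 = 0.262687
P(M+4) = 3 × 0.3740^1 × 0.6260^2 = 0.439685
P(M+6) = 0.6260^3 = 0.245314
The M+4 peak is largest (0.439685); scaling to 100 gives 11.90 : 59.74 : 100.00 : 55.79.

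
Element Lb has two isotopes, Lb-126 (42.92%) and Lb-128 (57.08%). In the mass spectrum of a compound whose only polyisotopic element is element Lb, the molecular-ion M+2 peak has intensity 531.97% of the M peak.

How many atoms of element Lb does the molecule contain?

For n independent Lb atoms, I(M+2)/I(M) = n · (abundance Lb-128) / (abundance Lb-126) = n · 0.5708/0.4292.
n = 5.3197 × 0.4292/0.5708 = 4.00 ≈ 4

4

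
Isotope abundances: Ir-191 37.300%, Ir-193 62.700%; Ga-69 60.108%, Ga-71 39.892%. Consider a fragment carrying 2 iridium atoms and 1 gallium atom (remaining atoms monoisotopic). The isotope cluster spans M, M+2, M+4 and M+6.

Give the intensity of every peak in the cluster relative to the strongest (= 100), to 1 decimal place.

19.8 : 79.6 : 100.0 : 37.1

Iridium pattern (n=2): 0.139129 : 0.467742 : 0.393129
Gallium pattern (n=1): 0.60108 : 0.39892
Convolve the two distributions (both contribute in 2-u steps):
  M: 0.139129×0.60108 = 0.083628
  M+2: 0.139129×0.39892 + 0.467742×0.60108 = 0.336652
  M+4: 0.467742×0.39892 + 0.393129×0.60108 = 0.422894
  M+6: 0.393129×0.39892 = 0.156827
Scale to base peak (0.422894) = 100: 19.8 : 79.6 : 100.0 : 37.1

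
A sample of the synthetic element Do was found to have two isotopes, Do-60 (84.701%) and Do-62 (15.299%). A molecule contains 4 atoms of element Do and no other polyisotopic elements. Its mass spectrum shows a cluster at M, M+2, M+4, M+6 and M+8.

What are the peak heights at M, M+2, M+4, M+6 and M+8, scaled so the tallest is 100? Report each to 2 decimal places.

Expanding (0.84701 + 0.15299)^4:
P(M) = 0.84701^4 = 0.514700
P(M+2) = 4 × 0.84701^3 × 0.15299^1 = 0.371868
P(M+4) = 6 × 0.84701^2 × 0.15299^2 = 0.100752
P(M+6) = 4 × 0.84701^1 × 0.15299^3 = 0.012132
P(M+8) = 0.15299^4 = 0.000548
The M peak is largest (0.514700); scaling to 100 gives 100.00 : 72.25 : 19.57 : 2.36 : 0.11.

100.00 : 72.25 : 19.57 : 2.36 : 0.11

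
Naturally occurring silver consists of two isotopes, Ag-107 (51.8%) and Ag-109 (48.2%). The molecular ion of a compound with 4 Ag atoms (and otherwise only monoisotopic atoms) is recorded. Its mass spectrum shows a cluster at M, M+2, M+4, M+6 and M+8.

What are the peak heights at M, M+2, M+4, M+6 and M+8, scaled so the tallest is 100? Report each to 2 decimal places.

19.25 : 71.65 : 100.00 : 62.03 : 14.43

The 4 Ag atoms are independent, so intensities follow the terms of (0.518 + 0.482)^4.
P(M) = 0.518^4 = 0.071998
P(M+2) = 4 × 0.518^3 × 0.482^1 = 0.267976
P(M+4) = 6 × 0.518^2 × 0.482^2 = 0.374029
P(M+6) = 4 × 0.518^1 × 0.482^3 = 0.232023
P(M+8) = 0.482^4 = 0.053974
The M+4 peak is largest (0.374029); scaling to 100 gives 19.25 : 71.65 : 100.00 : 62.03 : 14.43.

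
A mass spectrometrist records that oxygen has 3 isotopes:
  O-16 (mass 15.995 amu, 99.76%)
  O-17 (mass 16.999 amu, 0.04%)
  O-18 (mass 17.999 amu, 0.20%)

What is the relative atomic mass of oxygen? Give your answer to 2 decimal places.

The abundance-weighted mean is 0.9976 × 15.995 + 0.0004 × 16.999 + 0.0020 × 17.999
= 15.9566 + 0.0068 + 0.0360 = 15.9994 amu

16.00 amu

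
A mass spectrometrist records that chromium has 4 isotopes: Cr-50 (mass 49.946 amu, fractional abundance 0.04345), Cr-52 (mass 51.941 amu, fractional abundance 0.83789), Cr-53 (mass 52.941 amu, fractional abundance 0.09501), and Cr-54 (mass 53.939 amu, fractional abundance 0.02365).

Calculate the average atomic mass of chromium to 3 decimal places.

Ar = Σ fᵢ·mᵢ = 0.04345 × 49.946 + 0.83789 × 51.941 + 0.09501 × 52.941 + 0.02365 × 53.939
= 2.1702 + 43.5208 + 5.0299 + 1.2757 = 51.9966 amu

51.997 amu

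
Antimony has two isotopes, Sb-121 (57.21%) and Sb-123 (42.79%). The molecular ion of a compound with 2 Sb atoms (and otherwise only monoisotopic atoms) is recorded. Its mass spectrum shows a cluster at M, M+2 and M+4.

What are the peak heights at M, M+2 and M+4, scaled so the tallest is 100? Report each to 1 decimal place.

Expanding (0.5721 + 0.4279)^2:
P(M) = 0.5721^2 = 0.327298
P(M+2) = 2 × 0.5721^1 × 0.4279^1 = 0.489603
P(M+4) = 0.4279^2 = 0.183098
The M+2 peak is largest (0.489603); scaling to 100 gives 66.8 : 100.0 : 37.4.

66.8 : 100.0 : 37.4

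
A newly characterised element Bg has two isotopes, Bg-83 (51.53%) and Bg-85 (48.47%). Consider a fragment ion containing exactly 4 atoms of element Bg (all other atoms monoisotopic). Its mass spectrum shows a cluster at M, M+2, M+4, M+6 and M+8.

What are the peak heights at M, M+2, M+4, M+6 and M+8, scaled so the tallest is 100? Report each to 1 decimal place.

The 4 Bg atoms are independent, so intensities follow the terms of (0.5153 + 0.4847)^4.
P(M) = 0.5153^4 = 0.070508
P(M+2) = 4 × 0.5153^3 × 0.4847^1 = 0.265285
P(M+4) = 6 × 0.5153^2 × 0.4847^2 = 0.374298
P(M+6) = 4 × 0.5153^1 × 0.4847^3 = 0.234714
P(M+8) = 0.4847^4 = 0.055194
The M+4 peak is largest (0.374298); scaling to 100 gives 18.8 : 70.9 : 100.0 : 62.7 : 14.7.

18.8 : 70.9 : 100.0 : 62.7 : 14.7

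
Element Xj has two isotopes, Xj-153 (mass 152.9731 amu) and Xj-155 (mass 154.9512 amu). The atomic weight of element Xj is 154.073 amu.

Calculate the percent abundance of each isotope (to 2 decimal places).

Xj-153: 44.40%, Xj-155: 55.60%

Writing the weighted mean with unknown fraction x of Xj-153:
152.9731·x + 154.9512·(1 − x) = 154.073
(152.9731 − 154.9512)·x = 154.073 − 154.9512
x = -0.8782 / -1.9781 = 0.44396 → 44.40% Xj-153, 55.60% Xj-155.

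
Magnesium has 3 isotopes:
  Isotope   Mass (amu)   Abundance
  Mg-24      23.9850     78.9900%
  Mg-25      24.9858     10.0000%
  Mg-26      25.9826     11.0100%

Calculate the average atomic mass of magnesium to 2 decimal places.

24.31 amu

The abundance-weighted mean is 0.789900 × 23.9850 + 0.100000 × 24.9858 + 0.110100 × 25.9826
= 18.94575 + 2.49858 + 2.86068 = 24.30501 amu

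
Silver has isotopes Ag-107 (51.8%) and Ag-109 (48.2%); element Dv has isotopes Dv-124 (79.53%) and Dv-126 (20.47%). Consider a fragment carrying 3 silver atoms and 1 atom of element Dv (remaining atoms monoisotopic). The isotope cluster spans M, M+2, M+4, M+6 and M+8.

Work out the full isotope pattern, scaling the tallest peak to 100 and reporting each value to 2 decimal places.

30.16 : 91.94 : 100.00 : 44.46 : 6.25

Silver pattern (n=3): 0.13899183 : 0.3879965 : 0.3610315 : 0.11198017
Element Dv pattern (n=1): 0.7953 : 0.2047
Convolve the two distributions (both contribute in 2-u steps):
  M: 0.13899183×0.7953 = 0.110540
  M+2: 0.13899183×0.2047 + 0.3879965×0.7953 = 0.337025
  M+4: 0.3879965×0.2047 + 0.3610315×0.7953 = 0.366551
  M+6: 0.3610315×0.2047 + 0.11198017×0.7953 = 0.162961
  M+8: 0.11198017×0.2047 = 0.022922
Scale to base peak (0.366551) = 100: 30.16 : 91.94 : 100.00 : 44.46 : 6.25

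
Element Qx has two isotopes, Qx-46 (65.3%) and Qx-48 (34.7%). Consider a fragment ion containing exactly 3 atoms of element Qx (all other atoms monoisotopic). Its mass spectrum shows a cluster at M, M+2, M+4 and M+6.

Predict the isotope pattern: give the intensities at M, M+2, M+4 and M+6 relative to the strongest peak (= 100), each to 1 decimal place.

Expanding (0.653 + 0.347)^3:
P(M) = 0.653^3 = 0.278445
P(M+2) = 3 × 0.653^2 × 0.347^1 = 0.443892
P(M+4) = 3 × 0.653^1 × 0.347^2 = 0.235881
P(M+6) = 0.347^3 = 0.041782
The M+2 peak is largest (0.443892); scaling to 100 gives 62.7 : 100.0 : 53.1 : 9.4.

62.7 : 100.0 : 53.1 : 9.4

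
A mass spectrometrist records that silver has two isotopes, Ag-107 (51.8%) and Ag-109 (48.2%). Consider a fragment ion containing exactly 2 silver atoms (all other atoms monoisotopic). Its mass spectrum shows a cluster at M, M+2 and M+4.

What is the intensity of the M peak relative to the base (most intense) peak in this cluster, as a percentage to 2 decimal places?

Binomial terms of (0.518 + 0.482)^2: M 0.2683, M+2 0.4994, M+4 0.2323 → M+2 is the base peak.
P(M+2) = C(2,1) × 0.518^1 × 0.482^1 = 2 × 0.5180 × 0.4820 = 0.499352 (base)
P(M) = C(2,0) × 0.518^2 × 0.482^0 = 1 × 0.268324 × 1.0000 = 0.268324
Relative intensity = 0.268324 / 0.499352 × 100 = 53.73

53.73%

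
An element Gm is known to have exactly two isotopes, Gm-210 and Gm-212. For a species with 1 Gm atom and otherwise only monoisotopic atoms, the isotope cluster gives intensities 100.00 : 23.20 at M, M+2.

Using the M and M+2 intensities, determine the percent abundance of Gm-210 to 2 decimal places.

Let p = fractional abundance of Gm-210. I(M+2)/I(M) = [C(1,1)·p^0·(1−p)] / p^1 = 1·(1−p)/p = 23.20/100.00 = 0.2320
(1−p)/p = 0.2320/1 = 0.2320  ⇒  p = 1/(1 + 0.2320) = 0.8117
Gm-210: 81.17%, Gm-212: 18.83%.

81.17%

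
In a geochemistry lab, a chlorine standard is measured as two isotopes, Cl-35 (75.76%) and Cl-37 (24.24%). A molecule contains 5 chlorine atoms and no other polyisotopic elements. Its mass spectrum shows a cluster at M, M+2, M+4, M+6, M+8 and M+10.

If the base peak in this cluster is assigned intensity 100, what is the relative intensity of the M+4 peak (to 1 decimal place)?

64.0

Term probabilities: M 0.2496, M+2 0.3993, M+4 0.2555, M+6 0.0817, M+8 0.0131, M+10 0.0008. Base peak = M+2.
P(M+2) = C(5,1) × 0.7576^4 × 0.2424^1 = 5 × 0.32942751 × 0.2424 = 0.399266 (base)
P(M+4) = C(5,2) × 0.7576^3 × 0.2424^2 = 10 × 0.4348304 × 0.05875776 = 0.255497
Relative intensity = 0.255497 / 0.399266 × 100 = 64.0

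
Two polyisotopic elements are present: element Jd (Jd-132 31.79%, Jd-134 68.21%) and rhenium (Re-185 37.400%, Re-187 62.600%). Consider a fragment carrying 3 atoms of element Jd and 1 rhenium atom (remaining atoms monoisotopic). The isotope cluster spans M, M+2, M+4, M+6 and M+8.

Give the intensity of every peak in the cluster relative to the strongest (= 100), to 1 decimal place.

Element Jd pattern (n=3): 0.0321271 : 0.20679992 : 0.44371885 : 0.31735413
Rhenium pattern (n=1): 0.3740 : 0.6260
Convolve the two distributions (both contribute in 2-u steps):
  M: 0.0321271×0.3740 = 0.012016
  M+2: 0.0321271×0.6260 + 0.20679992×0.3740 = 0.097455
  M+4: 0.20679992×0.6260 + 0.44371885×0.3740 = 0.295408
  M+6: 0.44371885×0.6260 + 0.31735413×0.3740 = 0.396458
  M+8: 0.31735413×0.6260 = 0.198664
Scale to base peak (0.396458) = 100: 3.0 : 24.6 : 74.5 : 100.0 : 50.1

3.0 : 24.6 : 74.5 : 100.0 : 50.1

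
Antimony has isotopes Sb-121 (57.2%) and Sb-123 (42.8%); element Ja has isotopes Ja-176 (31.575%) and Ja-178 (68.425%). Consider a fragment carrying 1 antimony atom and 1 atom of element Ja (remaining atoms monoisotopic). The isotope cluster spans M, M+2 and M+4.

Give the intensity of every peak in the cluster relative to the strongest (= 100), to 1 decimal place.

Antimony pattern (n=1): 0.5720 : 0.4280
Element Ja pattern (n=1): 0.31575 : 0.68425
Convolve the two distributions (both contribute in 2-u steps):
  M: 0.5720×0.31575 = 0.180609
  M+2: 0.5720×0.68425 + 0.4280×0.31575 = 0.526532
  M+4: 0.4280×0.68425 = 0.292859
Scale to base peak (0.526532) = 100: 34.3 : 100.0 : 55.6

34.3 : 100.0 : 55.6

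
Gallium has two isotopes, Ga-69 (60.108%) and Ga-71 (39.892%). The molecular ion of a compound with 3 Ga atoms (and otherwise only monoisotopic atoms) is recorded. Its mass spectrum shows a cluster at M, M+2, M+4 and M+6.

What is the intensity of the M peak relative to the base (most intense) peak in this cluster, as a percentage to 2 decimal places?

50.23%

Binomial terms of (0.60108 + 0.39892)^3: M 0.2172, M+2 0.4324, M+4 0.2870, M+6 0.0635 → M+2 is the base peak.
P(M+2) = C(3,1) × 0.60108^2 × 0.39892^1 = 3 × 0.36129717 × 0.39892 = 0.432386 (base)
P(M) = C(3,0) × 0.60108^3 × 0.39892^0 = 1 × 0.2171685 × 1.0000 = 0.217169
Relative intensity = 0.217169 / 0.432386 × 100 = 50.23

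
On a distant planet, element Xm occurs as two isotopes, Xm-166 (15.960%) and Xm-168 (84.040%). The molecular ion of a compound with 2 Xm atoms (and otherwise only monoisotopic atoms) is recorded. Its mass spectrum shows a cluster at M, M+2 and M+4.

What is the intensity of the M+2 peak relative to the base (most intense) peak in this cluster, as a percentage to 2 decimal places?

37.98%

Term probabilities: M 0.0255, M+2 0.2683, M+4 0.7063. Base peak = M+4.
P(M+4) = C(2,2) × 0.15960^0 × 0.84040^2 = 1 × 1.0000 × 0.70627216 = 0.706272 (base)
P(M+2) = C(2,1) × 0.15960^1 × 0.84040^1 = 2 × 0.1596 × 0.8404 = 0.268256
Relative intensity = 0.268256 / 0.706272 × 100 = 37.98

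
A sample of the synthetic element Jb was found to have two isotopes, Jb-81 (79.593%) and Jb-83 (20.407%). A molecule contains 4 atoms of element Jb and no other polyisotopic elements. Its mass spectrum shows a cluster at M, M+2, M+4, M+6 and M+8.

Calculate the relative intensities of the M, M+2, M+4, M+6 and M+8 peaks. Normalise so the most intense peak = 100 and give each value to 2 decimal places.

The 4 Jb atoms are independent, so intensities follow the terms of (0.79593 + 0.20407)^4.
P(M) = 0.79593^4 = 0.401328
P(M+2) = 4 × 0.79593^3 × 0.20407^1 = 0.411589
P(M+4) = 6 × 0.79593^2 × 0.20407^2 = 0.158292
P(M+6) = 4 × 0.79593^1 × 0.20407^3 = 0.027057
P(M+8) = 0.20407^4 = 0.001734
The M+2 peak is largest (0.411589); scaling to 100 gives 97.51 : 100.00 : 38.46 : 6.57 : 0.42.

97.51 : 100.00 : 38.46 : 6.57 : 0.42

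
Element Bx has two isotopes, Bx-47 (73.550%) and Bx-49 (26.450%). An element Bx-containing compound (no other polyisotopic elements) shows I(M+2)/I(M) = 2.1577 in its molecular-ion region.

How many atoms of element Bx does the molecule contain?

6

With n Bx atoms, P(M+2)/P(M) = C(n,1)·p^(n−1)q / p^n = n·q/p = n · 0.26450/0.73550.
n = 2.1577 × 0.73550/0.26450 = 6.00 ≈ 6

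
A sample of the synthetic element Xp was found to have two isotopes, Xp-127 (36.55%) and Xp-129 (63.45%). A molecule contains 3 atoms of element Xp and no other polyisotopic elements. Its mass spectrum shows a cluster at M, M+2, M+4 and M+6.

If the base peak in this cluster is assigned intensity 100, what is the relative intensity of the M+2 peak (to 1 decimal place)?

(0.3655 + 0.6345)^3 gives M 0.0488, M+2 0.2543, M+4 0.4414, M+6 0.2554; the largest is M+4.
P(M+4) = C(3,2) × 0.3655^1 × 0.6345^2 = 3 × 0.3655 × 0.40259025 = 0.441440 (base)
P(M+2) = C(3,1) × 0.3655^2 × 0.6345^1 = 3 × 0.13359025 × 0.6345 = 0.254289
Relative intensity = 0.254289 / 0.441440 × 100 = 57.6

57.6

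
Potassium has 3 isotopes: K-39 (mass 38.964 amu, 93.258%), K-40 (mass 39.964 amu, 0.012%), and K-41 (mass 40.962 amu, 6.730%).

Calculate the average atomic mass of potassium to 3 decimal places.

Average mass = Σ (abundance × isotope mass) = 0.93258 × 38.964 + 0.00012 × 39.964 + 0.06730 × 40.962
= 36.3370 + 0.0048 + 2.7567 = 39.0985 amu

39.099 amu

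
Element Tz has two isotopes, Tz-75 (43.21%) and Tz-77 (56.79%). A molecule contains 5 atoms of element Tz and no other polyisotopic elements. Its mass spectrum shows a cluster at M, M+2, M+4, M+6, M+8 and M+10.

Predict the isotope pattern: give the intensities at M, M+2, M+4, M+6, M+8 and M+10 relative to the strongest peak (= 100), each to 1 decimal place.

Expanding (0.4321 + 0.5679)^5:
P(M) = 0.4321^5 = 0.015063
P(M+2) = 5 × 0.4321^4 × 0.5679^1 = 0.098987
P(M+4) = 10 × 0.4321^3 × 0.5679^2 = 0.260194
P(M+6) = 10 × 0.4321^2 × 0.5679^3 = 0.341967
P(M+8) = 5 × 0.4321^1 × 0.5679^4 = 0.224720
P(M+10) = 0.5679^5 = 0.059069
The M+6 peak is largest (0.341967); scaling to 100 gives 4.4 : 28.9 : 76.1 : 100.0 : 65.7 : 17.3.

4.4 : 28.9 : 76.1 : 100.0 : 65.7 : 17.3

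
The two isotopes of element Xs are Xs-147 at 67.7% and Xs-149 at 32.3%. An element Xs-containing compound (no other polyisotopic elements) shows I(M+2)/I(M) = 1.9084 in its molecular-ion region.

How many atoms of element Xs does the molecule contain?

The M+2/M ratio from n Xs atoms is n · q/p = n · 0.323/0.677.
n = 1.9084 × 0.677/0.323 = 4.00 ≈ 4

4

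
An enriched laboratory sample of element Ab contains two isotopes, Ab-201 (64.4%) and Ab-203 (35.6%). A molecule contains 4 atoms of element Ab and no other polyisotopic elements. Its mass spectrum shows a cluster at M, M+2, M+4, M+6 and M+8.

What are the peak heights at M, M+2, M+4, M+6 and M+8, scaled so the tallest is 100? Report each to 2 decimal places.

Each Ab atom is independently Ab-201 (p = 0.644) or Ab-203 (q = 0.356); the cluster is the binomial expansion (p + q)^4.
P(M) = 0.644^4 = 0.172006
P(M+2) = 4 × 0.644^3 × 0.356^1 = 0.380336
P(M+4) = 6 × 0.644^2 × 0.356^2 = 0.315372
P(M+6) = 4 × 0.644^1 × 0.356^3 = 0.116224
P(M+8) = 0.356^4 = 0.016062
The M+2 peak is largest (0.380336); scaling to 100 gives 45.22 : 100.00 : 82.92 : 30.56 : 4.22.

45.22 : 100.00 : 82.92 : 30.56 : 4.22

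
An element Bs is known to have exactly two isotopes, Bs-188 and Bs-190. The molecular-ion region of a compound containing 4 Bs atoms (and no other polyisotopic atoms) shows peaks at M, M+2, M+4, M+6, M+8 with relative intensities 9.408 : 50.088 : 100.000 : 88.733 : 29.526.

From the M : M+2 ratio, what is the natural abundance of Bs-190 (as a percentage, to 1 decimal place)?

57.1%

Write p for the Bs-188 fraction. I(M+2)/I(M) = [C(4,1)·p^3·(1−p)] / p^4 = 4·(1−p)/p = 50.088/9.408 = 5.3240
(1−p)/p = 5.3240/4 = 1.3310  ⇒  p = 1/(1 + 1.3310) = 0.4290
Bs-188: 42.9%, Bs-190: 57.1%.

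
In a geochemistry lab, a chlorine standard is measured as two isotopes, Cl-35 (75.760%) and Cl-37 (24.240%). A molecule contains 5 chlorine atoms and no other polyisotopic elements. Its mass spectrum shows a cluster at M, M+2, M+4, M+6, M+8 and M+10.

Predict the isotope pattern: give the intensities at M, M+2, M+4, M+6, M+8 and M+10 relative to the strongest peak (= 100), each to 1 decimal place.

The 5 Cl atoms are independent, so intensities follow the terms of (0.75760 + 0.24240)^5.
P(M) = 0.75760^5 = 0.249574
P(M+2) = 5 × 0.75760^4 × 0.24240^1 = 0.399266
P(M+4) = 10 × 0.75760^3 × 0.24240^2 = 0.255497
P(M+6) = 10 × 0.75760^2 × 0.24240^3 = 0.081748
P(M+8) = 5 × 0.75760^1 × 0.24240^4 = 0.013078
P(M+10) = 0.24240^5 = 0.000837
The M+2 peak is largest (0.399266); scaling to 100 gives 62.5 : 100.0 : 64.0 : 20.5 : 3.3 : 0.2.

62.5 : 100.0 : 64.0 : 20.5 : 3.3 : 0.2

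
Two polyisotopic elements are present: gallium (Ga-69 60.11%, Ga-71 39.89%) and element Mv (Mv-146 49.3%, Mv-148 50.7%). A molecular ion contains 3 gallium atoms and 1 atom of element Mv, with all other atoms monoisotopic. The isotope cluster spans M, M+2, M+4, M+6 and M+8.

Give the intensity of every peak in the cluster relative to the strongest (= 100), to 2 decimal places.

29.69 : 89.63 : 100.00 : 49.01 : 8.92

Gallium pattern (n=3): 0.21719018 : 0.43239309 : 0.28694328 : 0.06347345
Element Mv pattern (n=1): 0.4930 : 0.5070
Convolve the two distributions (both contribute in 2-u steps):
  M: 0.21719018×0.4930 = 0.107075
  M+2: 0.21719018×0.5070 + 0.43239309×0.4930 = 0.323285
  M+4: 0.43239309×0.5070 + 0.28694328×0.4930 = 0.360686
  M+6: 0.28694328×0.5070 + 0.06347345×0.4930 = 0.176773
  M+8: 0.06347345×0.5070 = 0.032181
Scale to base peak (0.360686) = 100: 29.69 : 89.63 : 100.00 : 49.01 : 8.92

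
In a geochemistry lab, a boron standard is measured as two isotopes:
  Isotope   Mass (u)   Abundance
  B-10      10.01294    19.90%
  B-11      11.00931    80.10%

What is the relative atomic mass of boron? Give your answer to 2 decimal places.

Ar = Σ fᵢ·mᵢ = 0.1990 × 10.01294 + 0.8010 × 11.00931
= 1.992575 + 8.818457 = 10.811032 u

10.81 u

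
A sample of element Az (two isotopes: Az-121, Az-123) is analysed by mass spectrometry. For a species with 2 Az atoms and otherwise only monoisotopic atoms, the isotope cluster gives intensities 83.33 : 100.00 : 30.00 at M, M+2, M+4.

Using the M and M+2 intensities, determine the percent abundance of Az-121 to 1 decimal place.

62.5%

Write p for the Az-121 fraction. I(M+2)/I(M) = [C(2,1)·p^1·(1−p)] / p^2 = 2·(1−p)/p = 100.00/83.33 = 1.2000
(1−p)/p = 1.2000/2 = 0.6000  ⇒  p = 1/(1 + 0.6000) = 0.6250
Az-121: 62.5%, Az-123: 37.5%.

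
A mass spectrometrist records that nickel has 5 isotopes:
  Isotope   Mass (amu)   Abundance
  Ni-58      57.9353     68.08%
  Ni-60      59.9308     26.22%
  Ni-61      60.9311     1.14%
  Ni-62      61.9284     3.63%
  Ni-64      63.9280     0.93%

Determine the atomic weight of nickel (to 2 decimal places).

Weight each isotope mass by its fractional abundance: 0.6808 × 57.9353 + 0.2622 × 59.9308 + 0.0114 × 60.9311 + 0.0363 × 61.9284 + 0.0093 × 63.9280
= 39.44235 + 15.71386 + 0.69461 + 2.24800 + 0.59453 = 58.69335 amu

58.69 amu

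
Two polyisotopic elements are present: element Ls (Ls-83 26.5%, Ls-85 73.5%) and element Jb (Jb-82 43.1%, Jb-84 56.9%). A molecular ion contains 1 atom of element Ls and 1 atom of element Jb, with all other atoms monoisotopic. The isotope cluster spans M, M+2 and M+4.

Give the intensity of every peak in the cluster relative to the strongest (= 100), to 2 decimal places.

Element Ls pattern (n=1): 0.2650 : 0.7350
Element Jb pattern (n=1): 0.4310 : 0.5690
Convolve the two distributions (both contribute in 2-u steps):
  M: 0.2650×0.4310 = 0.114215
  M+2: 0.2650×0.5690 + 0.7350×0.4310 = 0.467570
  M+4: 0.7350×0.5690 = 0.418215
Scale to base peak (0.467570) = 100: 24.43 : 100.00 : 89.44

24.43 : 100.00 : 89.44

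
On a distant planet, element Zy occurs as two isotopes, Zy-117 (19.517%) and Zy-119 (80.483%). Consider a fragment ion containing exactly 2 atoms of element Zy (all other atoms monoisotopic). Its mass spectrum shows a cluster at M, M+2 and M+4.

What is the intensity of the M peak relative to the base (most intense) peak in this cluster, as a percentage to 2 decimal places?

5.88%

Term probabilities: M 0.0381, M+2 0.3142, M+4 0.6478. Base peak = M+4.
P(M+4) = C(2,2) × 0.19517^0 × 0.80483^2 = 1 × 1.0000 × 0.64775133 = 0.647751 (base)
P(M) = C(2,0) × 0.19517^2 × 0.80483^0 = 1 × 0.03809133 × 1.0000 = 0.038091
Relative intensity = 0.038091 / 0.647751 × 100 = 5.88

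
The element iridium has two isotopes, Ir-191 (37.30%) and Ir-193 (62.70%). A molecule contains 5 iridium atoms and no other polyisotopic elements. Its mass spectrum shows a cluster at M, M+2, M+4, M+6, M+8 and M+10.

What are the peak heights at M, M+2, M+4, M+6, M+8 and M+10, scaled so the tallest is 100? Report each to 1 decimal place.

2.1 : 17.7 : 59.5 : 100.0 : 84.0 : 28.3

Expanding (0.3730 + 0.6270)^5:
P(M) = 0.3730^5 = 0.007220
P(M+2) = 5 × 0.3730^4 × 0.6270^1 = 0.060684
P(M+4) = 10 × 0.3730^3 × 0.6270^2 = 0.204015
P(M+6) = 10 × 0.3730^2 × 0.6270^3 = 0.342942
P(M+8) = 5 × 0.3730^1 × 0.6270^4 = 0.288237
P(M+10) = 0.6270^5 = 0.096903
The M+6 peak is largest (0.342942); scaling to 100 gives 2.1 : 17.7 : 59.5 : 100.0 : 84.0 : 28.3.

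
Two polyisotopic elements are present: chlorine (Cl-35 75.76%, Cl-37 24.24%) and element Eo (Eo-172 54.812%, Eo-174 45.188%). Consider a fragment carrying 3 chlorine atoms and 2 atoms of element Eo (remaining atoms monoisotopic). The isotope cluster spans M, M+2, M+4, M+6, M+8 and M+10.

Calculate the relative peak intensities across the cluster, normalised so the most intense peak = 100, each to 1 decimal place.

Chlorine pattern (n=3): 0.4348304 : 0.41738208 : 0.13354464 : 0.01424288
Element Eo pattern (n=2): 0.30043553 : 0.49536893 : 0.20419553
Convolve the two distributions (both contribute in 2-u steps):
  M: 0.4348304×0.30043553 = 0.130639
  M+2: 0.4348304×0.49536893 + 0.41738208×0.30043553 = 0.340798
  M+4: 0.4348304×0.20419553 + 0.41738208×0.49536893 + 0.13354464×0.30043553 = 0.335670
  M+6: 0.41738208×0.20419553 + 0.13354464×0.49536893 + 0.01424288×0.30043553 = 0.155660
  M+8: 0.13354464×0.20419553 + 0.01424288×0.49536893 = 0.034325
  M+10: 0.01424288×0.20419553 = 0.002908
Scale to base peak (0.340798) = 100: 38.3 : 100.0 : 98.5 : 45.7 : 10.1 : 0.9

38.3 : 100.0 : 98.5 : 45.7 : 10.1 : 0.9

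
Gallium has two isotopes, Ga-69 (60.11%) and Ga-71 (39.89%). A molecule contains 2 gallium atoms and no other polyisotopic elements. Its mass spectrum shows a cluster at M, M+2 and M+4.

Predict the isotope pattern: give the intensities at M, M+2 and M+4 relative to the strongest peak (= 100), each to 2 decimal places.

Expanding (0.6011 + 0.3989)^2:
P(M) = 0.6011^2 = 0.361321
P(M+2) = 2 × 0.6011^1 × 0.3989^1 = 0.479558
P(M+4) = 0.3989^2 = 0.159121
The M+2 peak is largest (0.479558); scaling to 100 gives 75.34 : 100.00 : 33.18.

75.34 : 100.00 : 33.18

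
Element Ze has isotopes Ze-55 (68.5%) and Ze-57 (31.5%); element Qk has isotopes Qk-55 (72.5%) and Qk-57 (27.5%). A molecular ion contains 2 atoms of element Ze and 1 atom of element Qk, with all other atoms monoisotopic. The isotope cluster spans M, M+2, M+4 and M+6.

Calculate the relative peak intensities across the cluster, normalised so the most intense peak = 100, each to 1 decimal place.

77.0 : 100.0 : 43.1 : 6.2

Element Ze pattern (n=2): 0.469225 : 0.43155 : 0.099225
Element Qk pattern (n=1): 0.7250 : 0.2750
Convolve the two distributions (both contribute in 2-u steps):
  M: 0.469225×0.7250 = 0.340188
  M+2: 0.469225×0.2750 + 0.43155×0.7250 = 0.441911
  M+4: 0.43155×0.2750 + 0.099225×0.7250 = 0.190614
  M+6: 0.099225×0.2750 = 0.027287
Scale to base peak (0.441911) = 100: 77.0 : 100.0 : 43.1 : 6.2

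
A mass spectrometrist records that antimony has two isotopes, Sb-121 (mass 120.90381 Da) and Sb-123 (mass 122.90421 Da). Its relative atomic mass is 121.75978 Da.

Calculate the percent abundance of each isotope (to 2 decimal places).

Sb-121: 57.21%, Sb-123: 42.79%

Let x be the fractional abundance of Sb-121; then Sb-123 has abundance 1 − x.
120.90381·x + 122.90421·(1 − x) = 121.75978
(120.90381 − 122.90421)·x = 121.75978 − 122.90421
x = -1.14443 / -2.00040 = 0.57210 → 57.21% Sb-121, 42.79% Sb-123.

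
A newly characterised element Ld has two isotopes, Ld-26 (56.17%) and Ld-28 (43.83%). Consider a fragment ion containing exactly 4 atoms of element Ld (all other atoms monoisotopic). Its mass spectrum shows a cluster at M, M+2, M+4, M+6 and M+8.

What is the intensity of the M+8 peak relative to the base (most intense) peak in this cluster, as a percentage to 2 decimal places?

10.15%

Binomial terms of (0.5617 + 0.4383)^4: M 0.0995, M+2 0.3107, M+4 0.3637, M+6 0.1892, M+8 0.0369 → M+4 is the base peak.
P(M+4) = C(4,2) × 0.5617^2 × 0.4383^2 = 6 × 0.31550689 × 0.19210689 = 0.363666 (base)
P(M+8) = C(4,4) × 0.5617^0 × 0.4383^4 = 1 × 1.0000 × 0.03690506 = 0.036905
Relative intensity = 0.036905 / 0.363666 × 100 = 10.15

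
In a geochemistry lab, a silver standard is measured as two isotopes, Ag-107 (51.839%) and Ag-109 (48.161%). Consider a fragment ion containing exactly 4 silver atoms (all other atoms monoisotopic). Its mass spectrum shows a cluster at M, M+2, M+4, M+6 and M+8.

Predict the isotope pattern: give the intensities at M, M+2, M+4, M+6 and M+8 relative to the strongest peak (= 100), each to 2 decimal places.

Expanding (0.51839 + 0.48161)^4:
P(M) = 0.51839^4 = 0.072215
P(M+2) = 4 × 0.51839^3 × 0.48161^1 = 0.268365
P(M+4) = 6 × 0.51839^2 × 0.48161^2 = 0.373986
P(M+6) = 4 × 0.51839^1 × 0.48161^3 = 0.231634
P(M+8) = 0.48161^4 = 0.053800
The M+4 peak is largest (0.373986); scaling to 100 gives 19.31 : 71.76 : 100.00 : 61.94 : 14.39.

19.31 : 71.76 : 100.00 : 61.94 : 14.39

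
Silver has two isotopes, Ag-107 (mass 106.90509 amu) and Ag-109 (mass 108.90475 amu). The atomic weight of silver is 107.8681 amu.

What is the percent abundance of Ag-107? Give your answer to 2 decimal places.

Writing the weighted mean with unknown fraction x of Ag-107:
106.90509·x + 108.90475·(1 − x) = 107.8681
(106.90509 − 108.90475)·x = 107.8681 − 108.90475
x = -1.03665 / -1.99966 = 0.51841 → 51.84% Ag-107, 48.16% Ag-109.

51.84%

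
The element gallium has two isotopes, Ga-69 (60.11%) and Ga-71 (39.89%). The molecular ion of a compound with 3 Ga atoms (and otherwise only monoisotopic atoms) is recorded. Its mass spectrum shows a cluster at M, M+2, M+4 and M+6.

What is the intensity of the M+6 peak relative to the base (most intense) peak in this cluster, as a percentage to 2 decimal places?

Term probabilities: M 0.2172, M+2 0.4324, M+4 0.2869, M+6 0.0635. Base peak = M+2.
P(M+2) = C(3,1) × 0.6011^2 × 0.3989^1 = 3 × 0.36132121 × 0.3989 = 0.432393 (base)
P(M+6) = C(3,3) × 0.6011^0 × 0.3989^3 = 1 × 1.0000 × 0.06347345 = 0.063473
Relative intensity = 0.063473 / 0.432393 × 100 = 14.68

14.68%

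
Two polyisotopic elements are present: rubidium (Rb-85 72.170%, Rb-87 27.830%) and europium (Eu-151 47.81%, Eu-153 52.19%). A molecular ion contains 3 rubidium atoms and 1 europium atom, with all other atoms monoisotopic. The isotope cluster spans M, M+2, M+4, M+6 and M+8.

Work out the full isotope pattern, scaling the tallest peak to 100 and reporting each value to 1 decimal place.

Rubidium pattern (n=3): 0.37589809 : 0.43485841 : 0.16768892 : 0.02155458
Europium pattern (n=1): 0.4781 : 0.5219
Convolve the two distributions (both contribute in 2-u steps):
  M: 0.37589809×0.4781 = 0.179717
  M+2: 0.37589809×0.5219 + 0.43485841×0.4781 = 0.404087
  M+4: 0.43485841×0.5219 + 0.16768892×0.4781 = 0.307125
  M+6: 0.16768892×0.5219 + 0.02155458×0.4781 = 0.097822
  M+8: 0.02155458×0.5219 = 0.011249
Scale to base peak (0.404087) = 100: 44.5 : 100.0 : 76.0 : 24.2 : 2.8

44.5 : 100.0 : 76.0 : 24.2 : 2.8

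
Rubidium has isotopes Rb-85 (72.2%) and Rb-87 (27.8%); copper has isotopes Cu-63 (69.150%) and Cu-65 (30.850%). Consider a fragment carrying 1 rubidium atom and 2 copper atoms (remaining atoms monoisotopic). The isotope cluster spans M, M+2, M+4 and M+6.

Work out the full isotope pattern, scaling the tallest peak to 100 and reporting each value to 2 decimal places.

78.29 : 100.00 : 42.48 : 6.00

Rubidium pattern (n=1): 0.7220 : 0.2780
Copper pattern (n=2): 0.47817225 : 0.4266555 : 0.09517225
Convolve the two distributions (both contribute in 2-u steps):
  M: 0.7220×0.47817225 = 0.345240
  M+2: 0.7220×0.4266555 + 0.2780×0.47817225 = 0.440977
  M+4: 0.7220×0.09517225 + 0.2780×0.4266555 = 0.187325
  M+6: 0.2780×0.09517225 = 0.026458
Scale to base peak (0.440977) = 100: 78.29 : 100.00 : 42.48 : 6.00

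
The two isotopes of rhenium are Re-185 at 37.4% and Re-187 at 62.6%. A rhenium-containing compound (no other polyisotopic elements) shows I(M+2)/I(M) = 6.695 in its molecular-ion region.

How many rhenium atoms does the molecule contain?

For n independent Re atoms, I(M+2)/I(M) = n · (abundance Re-187) / (abundance Re-185) = n · 0.626/0.374.
n = 6.695 × 0.374/0.626 = 4.00 ≈ 4

4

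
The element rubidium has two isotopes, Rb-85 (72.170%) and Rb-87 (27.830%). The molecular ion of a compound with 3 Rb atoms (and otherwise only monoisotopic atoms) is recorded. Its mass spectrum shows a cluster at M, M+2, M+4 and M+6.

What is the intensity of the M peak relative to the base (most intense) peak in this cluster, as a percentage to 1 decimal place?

(0.72170 + 0.27830)^3 gives M 0.3759, M+2 0.4349, M+4 0.1677, M+6 0.0216; the largest is M+2.
P(M+2) = C(3,1) × 0.72170^2 × 0.27830^1 = 3 × 0.52085089 × 0.2783 = 0.434858 (base)
P(M) = C(3,0) × 0.72170^3 × 0.27830^0 = 1 × 0.37589809 × 1.0000 = 0.375898
Relative intensity = 0.375898 / 0.434858 × 100 = 86.4

86.4%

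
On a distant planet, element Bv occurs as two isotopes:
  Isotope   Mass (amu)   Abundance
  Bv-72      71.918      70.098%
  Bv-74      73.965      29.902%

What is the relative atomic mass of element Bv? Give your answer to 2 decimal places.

Ar = Σ fᵢ·mᵢ = 0.70098 × 71.918 + 0.29902 × 73.965
= 50.4131 + 22.1170 = 72.5301 amu

72.53 amu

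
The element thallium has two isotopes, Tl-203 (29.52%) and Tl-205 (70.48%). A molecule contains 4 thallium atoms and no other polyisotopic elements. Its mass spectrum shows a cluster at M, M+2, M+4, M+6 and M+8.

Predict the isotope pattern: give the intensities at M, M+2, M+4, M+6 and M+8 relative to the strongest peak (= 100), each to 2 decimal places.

Expanding (0.2952 + 0.7048)^4:
P(M) = 0.2952^4 = 0.007594
P(M+2) = 4 × 0.2952^3 × 0.7048^1 = 0.072523
P(M+4) = 6 × 0.2952^2 × 0.7048^2 = 0.259726
P(M+6) = 4 × 0.2952^1 × 0.7048^3 = 0.413403
P(M+8) = 0.7048^4 = 0.246754
The M+6 peak is largest (0.413403); scaling to 100 gives 1.84 : 17.54 : 62.83 : 100.00 : 59.69.

1.84 : 17.54 : 62.83 : 100.00 : 59.69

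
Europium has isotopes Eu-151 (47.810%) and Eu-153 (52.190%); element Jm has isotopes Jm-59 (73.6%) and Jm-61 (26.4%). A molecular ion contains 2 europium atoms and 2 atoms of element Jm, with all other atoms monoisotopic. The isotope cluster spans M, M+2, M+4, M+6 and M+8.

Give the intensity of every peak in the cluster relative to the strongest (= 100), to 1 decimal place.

Europium pattern (n=2): 0.22857961 : 0.49904078 : 0.27237961
Element Jm pattern (n=2): 0.541696 : 0.388608 : 0.069696
Convolve the two distributions (both contribute in 2-u steps):
  M: 0.22857961×0.541696 = 0.123821
  M+2: 0.22857961×0.388608 + 0.49904078×0.541696 = 0.359156
  M+4: 0.22857961×0.069696 + 0.49904078×0.388608 + 0.27237961×0.541696 = 0.357409
  M+6: 0.49904078×0.069696 + 0.27237961×0.388608 = 0.140630
  M+8: 0.27237961×0.069696 = 0.018984
Scale to base peak (0.359156) = 100: 34.5 : 100.0 : 99.5 : 39.2 : 5.3

34.5 : 100.0 : 99.5 : 39.2 : 5.3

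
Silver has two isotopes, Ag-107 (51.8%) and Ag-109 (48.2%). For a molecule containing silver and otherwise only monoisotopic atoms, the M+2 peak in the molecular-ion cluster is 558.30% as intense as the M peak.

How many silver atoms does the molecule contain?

With n Ag atoms, P(M+2)/P(M) = C(n,1)·p^(n−1)q / p^n = n·q/p = n · 0.482/0.518.
n = 5.5830 × 0.518/0.482 = 6.00 ≈ 6

6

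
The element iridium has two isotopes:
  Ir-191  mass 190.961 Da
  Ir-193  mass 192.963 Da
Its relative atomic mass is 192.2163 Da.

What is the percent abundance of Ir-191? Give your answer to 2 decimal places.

37.30%

Writing the weighted mean with unknown fraction x of Ir-191:
190.961·x + 192.963·(1 − x) = 192.2163
(190.961 − 192.963)·x = 192.2163 − 192.963
x = -0.7467 / -2.002 = 0.37298 → 37.30% Ir-191, 62.70% Ir-193.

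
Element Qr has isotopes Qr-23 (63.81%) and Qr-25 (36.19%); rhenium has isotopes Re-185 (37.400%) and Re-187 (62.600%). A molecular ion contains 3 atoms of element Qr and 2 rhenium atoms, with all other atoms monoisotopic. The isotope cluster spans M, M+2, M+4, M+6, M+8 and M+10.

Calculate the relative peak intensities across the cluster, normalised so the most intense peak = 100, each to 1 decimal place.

10.6 : 53.4 : 100.0 : 86.4 : 35.0 : 5.4

Element Qr pattern (n=3): 0.2598162 : 0.44206622 : 0.25071895 : 0.04739863
Rhenium pattern (n=2): 0.139876 : 0.468248 : 0.391876
Convolve the two distributions (both contribute in 2-u steps):
  M: 0.2598162×0.139876 = 0.036342
  M+2: 0.2598162×0.468248 + 0.44206622×0.139876 = 0.183493
  M+4: 0.2598162×0.391876 + 0.44206622×0.468248 + 0.25071895×0.139876 = 0.343882
  M+6: 0.44206622×0.391876 + 0.25071895×0.468248 + 0.04739863×0.139876 = 0.297264
  M+8: 0.25071895×0.391876 + 0.04739863×0.468248 = 0.120445
  M+10: 0.04739863×0.391876 = 0.018574
Scale to base peak (0.343882) = 100: 10.6 : 53.4 : 100.0 : 86.4 : 35.0 : 5.4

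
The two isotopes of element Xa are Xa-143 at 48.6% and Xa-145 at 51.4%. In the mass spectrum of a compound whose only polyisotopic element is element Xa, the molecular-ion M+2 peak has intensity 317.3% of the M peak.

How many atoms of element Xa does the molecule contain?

3

With n Xa atoms, P(M+2)/P(M) = C(n,1)·p^(n−1)q / p^n = n·q/p = n · 0.514/0.486.
n = 3.173 × 0.486/0.514 = 3.00 ≈ 3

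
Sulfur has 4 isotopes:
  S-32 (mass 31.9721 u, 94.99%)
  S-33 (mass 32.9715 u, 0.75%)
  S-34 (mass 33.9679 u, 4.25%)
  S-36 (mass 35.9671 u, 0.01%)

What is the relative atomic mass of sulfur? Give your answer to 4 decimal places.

Ar = Σ fᵢ·mᵢ = 0.9499 × 31.9721 + 0.0075 × 32.9715 + 0.0425 × 33.9679 + 0.0001 × 35.9671
= 30.37030 + 0.24729 + 1.44364 + 0.00360 = 32.06483 u

32.0648 u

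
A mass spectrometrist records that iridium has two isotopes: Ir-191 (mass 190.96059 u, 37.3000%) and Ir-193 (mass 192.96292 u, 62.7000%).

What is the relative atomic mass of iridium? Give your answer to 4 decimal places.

192.2161 u

The abundance-weighted mean is 0.373000 × 190.96059 + 0.627000 × 192.96292
= 71.228300 + 120.987751 = 192.216051 u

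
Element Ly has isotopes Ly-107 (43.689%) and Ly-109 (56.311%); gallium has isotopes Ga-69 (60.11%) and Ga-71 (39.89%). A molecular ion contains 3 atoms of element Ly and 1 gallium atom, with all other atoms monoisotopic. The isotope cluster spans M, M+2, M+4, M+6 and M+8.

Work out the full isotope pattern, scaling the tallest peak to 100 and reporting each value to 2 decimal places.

Element Ly pattern (n=3): 0.08339045 : 0.32244727 : 0.41560411 : 0.17855817
Gallium pattern (n=1): 0.6011 : 0.3989
Convolve the two distributions (both contribute in 2-u steps):
  M: 0.08339045×0.6011 = 0.050126
  M+2: 0.08339045×0.3989 + 0.32244727×0.6011 = 0.227088
  M+4: 0.32244727×0.3989 + 0.41560411×0.6011 = 0.378444
  M+6: 0.41560411×0.3989 + 0.17855817×0.6011 = 0.273116
  M+8: 0.17855817×0.3989 = 0.071227
Scale to base peak (0.378444) = 100: 13.25 : 60.01 : 100.00 : 72.17 : 18.82

13.25 : 60.01 : 100.00 : 72.17 : 18.82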